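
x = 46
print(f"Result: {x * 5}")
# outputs Result: 230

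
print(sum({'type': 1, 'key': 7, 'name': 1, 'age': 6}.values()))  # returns 15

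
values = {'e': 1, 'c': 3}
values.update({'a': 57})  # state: {'e': 1, 'c': 3, 'a': 57}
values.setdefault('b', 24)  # 24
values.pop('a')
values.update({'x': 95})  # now {'e': 1, 'c': 3, 'b': 24, 'x': 95}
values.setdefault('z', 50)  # 50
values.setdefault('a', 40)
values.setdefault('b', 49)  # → 24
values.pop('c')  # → 3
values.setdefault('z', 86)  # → 50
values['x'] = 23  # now {'e': 1, 'b': 24, 'x': 23, 'z': 50, 'a': 40}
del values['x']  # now {'e': 1, 'b': 24, 'z': 50, 'a': 40}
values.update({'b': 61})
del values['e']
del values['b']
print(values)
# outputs {'z': 50, 'a': 40}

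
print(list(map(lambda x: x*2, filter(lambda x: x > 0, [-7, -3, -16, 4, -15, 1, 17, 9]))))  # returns [8, 2, 34, 18]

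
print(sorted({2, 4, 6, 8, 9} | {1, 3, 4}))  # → [1, 2, 3, 4, 6, 8, 9]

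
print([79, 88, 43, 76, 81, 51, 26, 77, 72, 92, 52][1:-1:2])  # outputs [88, 76, 51, 77, 92]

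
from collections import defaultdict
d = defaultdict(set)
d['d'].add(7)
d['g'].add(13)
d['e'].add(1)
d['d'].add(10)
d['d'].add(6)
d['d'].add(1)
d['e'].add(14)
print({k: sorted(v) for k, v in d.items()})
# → {'d': [1, 6, 7, 10], 'g': [13], 'e': [1, 14]}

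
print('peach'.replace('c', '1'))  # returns pea1h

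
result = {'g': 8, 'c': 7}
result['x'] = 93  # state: {'g': 8, 'c': 7, 'x': 93}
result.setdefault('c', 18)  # 7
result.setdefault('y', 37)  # 37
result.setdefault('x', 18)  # 93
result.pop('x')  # 93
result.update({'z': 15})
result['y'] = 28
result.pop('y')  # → 28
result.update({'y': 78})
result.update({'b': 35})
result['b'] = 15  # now {'g': 8, 'c': 7, 'z': 15, 'y': 78, 'b': 15}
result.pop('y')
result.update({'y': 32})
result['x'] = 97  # {'g': 8, 'c': 7, 'z': 15, 'b': 15, 'y': 32, 'x': 97}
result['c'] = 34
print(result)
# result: {'g': 8, 'c': 34, 'z': 15, 'b': 15, 'y': 32, 'x': 97}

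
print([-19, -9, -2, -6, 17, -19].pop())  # -19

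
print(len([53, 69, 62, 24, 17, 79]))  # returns 6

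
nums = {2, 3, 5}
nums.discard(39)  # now {2, 3, 5}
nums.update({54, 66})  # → {2, 3, 5, 54, 66}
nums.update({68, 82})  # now {2, 3, 5, 54, 66, 68, 82}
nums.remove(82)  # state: {2, 3, 5, 54, 66, 68}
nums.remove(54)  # {2, 3, 5, 66, 68}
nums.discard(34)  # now {2, 3, 5, 66, 68}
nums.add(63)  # {2, 3, 5, 63, 66, 68}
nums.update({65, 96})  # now {2, 3, 5, 63, 65, 66, 68, 96}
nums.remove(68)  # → {2, 3, 5, 63, 65, 66, 96}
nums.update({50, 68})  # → {2, 3, 5, 50, 63, 65, 66, 68, 96}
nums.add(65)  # {2, 3, 5, 50, 63, 65, 66, 68, 96}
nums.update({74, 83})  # {2, 3, 5, 50, 63, 65, 66, 68, 74, 83, 96}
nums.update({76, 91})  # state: {2, 3, 5, 50, 63, 65, 66, 68, 74, 76, 83, 91, 96}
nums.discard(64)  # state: {2, 3, 5, 50, 63, 65, 66, 68, 74, 76, 83, 91, 96}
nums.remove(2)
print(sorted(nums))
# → [3, 5, 50, 63, 65, 66, 68, 74, 76, 83, 91, 96]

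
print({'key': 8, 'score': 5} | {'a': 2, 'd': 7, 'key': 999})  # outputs {'key': 999, 'score': 5, 'a': 2, 'd': 7}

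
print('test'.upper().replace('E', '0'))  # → T0ST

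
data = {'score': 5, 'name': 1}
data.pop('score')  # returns 5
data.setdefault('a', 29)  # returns 29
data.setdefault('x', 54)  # 54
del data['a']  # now {'name': 1, 'x': 54}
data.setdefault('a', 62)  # 62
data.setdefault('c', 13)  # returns 13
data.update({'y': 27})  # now {'name': 1, 'x': 54, 'a': 62, 'c': 13, 'y': 27}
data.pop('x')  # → 54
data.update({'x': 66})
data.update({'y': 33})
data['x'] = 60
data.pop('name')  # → 1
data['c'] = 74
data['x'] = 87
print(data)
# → {'a': 62, 'c': 74, 'y': 33, 'x': 87}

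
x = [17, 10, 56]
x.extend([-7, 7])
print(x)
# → [17, 10, 56, -7, 7]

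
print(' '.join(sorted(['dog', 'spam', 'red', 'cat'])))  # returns cat dog red spam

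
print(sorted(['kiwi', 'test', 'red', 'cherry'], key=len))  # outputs ['red', 'kiwi', 'test', 'cherry']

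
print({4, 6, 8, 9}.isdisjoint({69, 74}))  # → True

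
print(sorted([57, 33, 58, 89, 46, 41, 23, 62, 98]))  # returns [23, 33, 41, 46, 57, 58, 62, 89, 98]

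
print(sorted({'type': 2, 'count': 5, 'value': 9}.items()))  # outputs [('count', 5), ('type', 2), ('value', 9)]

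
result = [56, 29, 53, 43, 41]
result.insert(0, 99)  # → [99, 56, 29, 53, 43, 41]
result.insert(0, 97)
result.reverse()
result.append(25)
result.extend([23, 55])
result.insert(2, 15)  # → [41, 43, 15, 53, 29, 56, 99, 97, 25, 23, 55]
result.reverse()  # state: [55, 23, 25, 97, 99, 56, 29, 53, 15, 43, 41]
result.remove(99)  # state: [55, 23, 25, 97, 56, 29, 53, 15, 43, 41]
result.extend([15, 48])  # [55, 23, 25, 97, 56, 29, 53, 15, 43, 41, 15, 48]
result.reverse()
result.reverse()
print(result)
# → [55, 23, 25, 97, 56, 29, 53, 15, 43, 41, 15, 48]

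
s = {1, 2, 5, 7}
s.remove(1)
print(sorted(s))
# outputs [2, 5, 7]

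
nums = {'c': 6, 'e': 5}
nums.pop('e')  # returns 5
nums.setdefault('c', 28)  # 6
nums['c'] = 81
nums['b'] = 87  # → {'c': 81, 'b': 87}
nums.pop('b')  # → 87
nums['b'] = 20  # {'c': 81, 'b': 20}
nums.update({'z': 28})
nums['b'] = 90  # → {'c': 81, 'b': 90, 'z': 28}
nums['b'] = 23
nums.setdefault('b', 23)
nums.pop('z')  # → 28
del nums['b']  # {'c': 81}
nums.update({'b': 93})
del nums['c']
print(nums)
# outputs {'b': 93}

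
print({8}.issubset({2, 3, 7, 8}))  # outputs True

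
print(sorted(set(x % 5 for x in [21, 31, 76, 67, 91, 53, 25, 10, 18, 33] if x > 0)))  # [0, 1, 2, 3]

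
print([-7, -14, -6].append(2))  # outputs None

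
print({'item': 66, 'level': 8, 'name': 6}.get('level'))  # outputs 8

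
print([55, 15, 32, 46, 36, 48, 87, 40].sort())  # None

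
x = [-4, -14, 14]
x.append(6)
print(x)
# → [-4, -14, 14, 6]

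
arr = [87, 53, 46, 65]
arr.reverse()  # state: [65, 46, 53, 87]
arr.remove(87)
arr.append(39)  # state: [65, 46, 53, 39]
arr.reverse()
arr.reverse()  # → [65, 46, 53, 39]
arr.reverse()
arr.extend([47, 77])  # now [39, 53, 46, 65, 47, 77]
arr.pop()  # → 77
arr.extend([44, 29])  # [39, 53, 46, 65, 47, 44, 29]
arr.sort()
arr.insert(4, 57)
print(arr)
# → [29, 39, 44, 46, 57, 47, 53, 65]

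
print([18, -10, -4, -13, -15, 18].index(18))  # 0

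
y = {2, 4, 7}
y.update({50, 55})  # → {2, 4, 7, 50, 55}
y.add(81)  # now {2, 4, 7, 50, 55, 81}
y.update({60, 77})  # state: {2, 4, 7, 50, 55, 60, 77, 81}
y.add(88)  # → {2, 4, 7, 50, 55, 60, 77, 81, 88}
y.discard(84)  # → {2, 4, 7, 50, 55, 60, 77, 81, 88}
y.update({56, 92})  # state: {2, 4, 7, 50, 55, 56, 60, 77, 81, 88, 92}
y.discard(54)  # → {2, 4, 7, 50, 55, 56, 60, 77, 81, 88, 92}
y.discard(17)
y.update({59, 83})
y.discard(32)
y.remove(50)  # {2, 4, 7, 55, 56, 59, 60, 77, 81, 83, 88, 92}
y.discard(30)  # {2, 4, 7, 55, 56, 59, 60, 77, 81, 83, 88, 92}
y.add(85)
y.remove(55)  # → {2, 4, 7, 56, 59, 60, 77, 81, 83, 85, 88, 92}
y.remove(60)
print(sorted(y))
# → [2, 4, 7, 56, 59, 77, 81, 83, 85, 88, 92]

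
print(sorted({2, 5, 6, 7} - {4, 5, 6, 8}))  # [2, 7]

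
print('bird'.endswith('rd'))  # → True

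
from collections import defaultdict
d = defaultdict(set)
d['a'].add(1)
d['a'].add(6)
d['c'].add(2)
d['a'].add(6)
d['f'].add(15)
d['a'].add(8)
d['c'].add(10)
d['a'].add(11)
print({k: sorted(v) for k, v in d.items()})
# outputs {'a': [1, 6, 8, 11], 'c': [2, 10], 'f': [15]}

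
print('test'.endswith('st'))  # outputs True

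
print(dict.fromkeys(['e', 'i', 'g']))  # {'e': None, 'i': None, 'g': None}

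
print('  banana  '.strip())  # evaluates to banana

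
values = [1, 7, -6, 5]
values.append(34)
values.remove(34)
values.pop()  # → 5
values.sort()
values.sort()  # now [-6, 1, 7]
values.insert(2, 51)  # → [-6, 1, 51, 7]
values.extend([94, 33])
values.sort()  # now [-6, 1, 7, 33, 51, 94]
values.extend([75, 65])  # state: [-6, 1, 7, 33, 51, 94, 75, 65]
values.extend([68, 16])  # [-6, 1, 7, 33, 51, 94, 75, 65, 68, 16]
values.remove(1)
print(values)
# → [-6, 7, 33, 51, 94, 75, 65, 68, 16]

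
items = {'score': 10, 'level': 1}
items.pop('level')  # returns 1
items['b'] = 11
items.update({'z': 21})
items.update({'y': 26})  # {'score': 10, 'b': 11, 'z': 21, 'y': 26}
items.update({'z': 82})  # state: {'score': 10, 'b': 11, 'z': 82, 'y': 26}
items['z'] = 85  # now {'score': 10, 'b': 11, 'z': 85, 'y': 26}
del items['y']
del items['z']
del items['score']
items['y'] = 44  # {'b': 11, 'y': 44}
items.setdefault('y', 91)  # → 44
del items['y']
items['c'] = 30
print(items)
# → {'b': 11, 'c': 30}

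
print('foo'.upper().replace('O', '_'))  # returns F__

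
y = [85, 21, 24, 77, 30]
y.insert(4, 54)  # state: [85, 21, 24, 77, 54, 30]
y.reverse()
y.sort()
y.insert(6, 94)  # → [21, 24, 30, 54, 77, 85, 94]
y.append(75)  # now [21, 24, 30, 54, 77, 85, 94, 75]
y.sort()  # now [21, 24, 30, 54, 75, 77, 85, 94]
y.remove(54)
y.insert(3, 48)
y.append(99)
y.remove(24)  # [21, 30, 48, 75, 77, 85, 94, 99]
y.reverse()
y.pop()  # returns 21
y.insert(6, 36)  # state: [99, 94, 85, 77, 75, 48, 36, 30]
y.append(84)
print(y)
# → [99, 94, 85, 77, 75, 48, 36, 30, 84]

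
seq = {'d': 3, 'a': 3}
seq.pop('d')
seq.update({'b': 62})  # {'a': 3, 'b': 62}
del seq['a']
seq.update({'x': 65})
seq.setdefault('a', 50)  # 50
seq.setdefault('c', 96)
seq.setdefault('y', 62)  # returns 62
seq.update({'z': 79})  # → {'b': 62, 'x': 65, 'a': 50, 'c': 96, 'y': 62, 'z': 79}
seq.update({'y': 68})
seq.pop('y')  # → 68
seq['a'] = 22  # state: {'b': 62, 'x': 65, 'a': 22, 'c': 96, 'z': 79}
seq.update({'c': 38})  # {'b': 62, 'x': 65, 'a': 22, 'c': 38, 'z': 79}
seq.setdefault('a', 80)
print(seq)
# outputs {'b': 62, 'x': 65, 'a': 22, 'c': 38, 'z': 79}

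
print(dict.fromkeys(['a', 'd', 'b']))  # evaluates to {'a': None, 'd': None, 'b': None}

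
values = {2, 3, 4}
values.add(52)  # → {2, 3, 4, 52}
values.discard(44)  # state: {2, 3, 4, 52}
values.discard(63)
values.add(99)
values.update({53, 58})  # {2, 3, 4, 52, 53, 58, 99}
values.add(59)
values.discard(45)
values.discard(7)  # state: {2, 3, 4, 52, 53, 58, 59, 99}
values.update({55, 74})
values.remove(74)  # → {2, 3, 4, 52, 53, 55, 58, 59, 99}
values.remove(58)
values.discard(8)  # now {2, 3, 4, 52, 53, 55, 59, 99}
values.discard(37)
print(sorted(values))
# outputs [2, 3, 4, 52, 53, 55, 59, 99]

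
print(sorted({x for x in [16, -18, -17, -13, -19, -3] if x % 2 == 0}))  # [-18, 16]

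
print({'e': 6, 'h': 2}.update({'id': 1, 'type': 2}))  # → None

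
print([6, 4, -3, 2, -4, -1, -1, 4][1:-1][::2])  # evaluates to [4, 2, -1]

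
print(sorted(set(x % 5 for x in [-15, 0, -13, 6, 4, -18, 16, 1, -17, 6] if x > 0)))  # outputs [1, 4]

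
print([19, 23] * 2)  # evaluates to [19, 23, 19, 23]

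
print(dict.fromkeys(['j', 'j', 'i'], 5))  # {'j': 5, 'i': 5}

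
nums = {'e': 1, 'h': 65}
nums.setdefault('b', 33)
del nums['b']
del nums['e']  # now {'h': 65}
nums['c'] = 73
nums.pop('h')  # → 65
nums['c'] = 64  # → {'c': 64}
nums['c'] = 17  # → {'c': 17}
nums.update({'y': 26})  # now {'c': 17, 'y': 26}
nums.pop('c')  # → 17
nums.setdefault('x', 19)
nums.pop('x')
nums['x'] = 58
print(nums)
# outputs {'y': 26, 'x': 58}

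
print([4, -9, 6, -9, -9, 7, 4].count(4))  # 2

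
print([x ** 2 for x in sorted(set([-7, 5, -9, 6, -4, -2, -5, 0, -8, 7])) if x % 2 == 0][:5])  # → [64, 16, 4, 0, 36]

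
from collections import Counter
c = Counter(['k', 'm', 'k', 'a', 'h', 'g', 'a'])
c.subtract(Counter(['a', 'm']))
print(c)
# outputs Counter({'k': 2, 'a': 1, 'h': 1, 'g': 1, 'm': 0})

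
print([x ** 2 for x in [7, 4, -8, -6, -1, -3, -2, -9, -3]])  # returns [49, 16, 64, 36, 1, 9, 4, 81, 9]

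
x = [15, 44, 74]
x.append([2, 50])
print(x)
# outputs [15, 44, 74, [2, 50]]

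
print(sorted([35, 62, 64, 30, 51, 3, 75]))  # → [3, 30, 35, 51, 62, 64, 75]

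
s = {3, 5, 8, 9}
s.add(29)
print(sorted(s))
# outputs [3, 5, 8, 9, 29]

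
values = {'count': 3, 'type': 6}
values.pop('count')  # 3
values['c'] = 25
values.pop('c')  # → 25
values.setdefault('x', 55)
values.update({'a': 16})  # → {'type': 6, 'x': 55, 'a': 16}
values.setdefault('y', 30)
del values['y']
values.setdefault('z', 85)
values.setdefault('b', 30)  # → 30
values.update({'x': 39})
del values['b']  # {'type': 6, 'x': 39, 'a': 16, 'z': 85}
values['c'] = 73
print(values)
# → {'type': 6, 'x': 39, 'a': 16, 'z': 85, 'c': 73}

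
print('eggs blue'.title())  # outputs Eggs Blue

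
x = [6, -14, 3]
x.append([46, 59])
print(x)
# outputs [6, -14, 3, [46, 59]]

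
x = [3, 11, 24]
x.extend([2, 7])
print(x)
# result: [3, 11, 24, 2, 7]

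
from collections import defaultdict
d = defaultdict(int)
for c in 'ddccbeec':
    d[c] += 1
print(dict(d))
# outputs {'d': 2, 'c': 3, 'b': 1, 'e': 2}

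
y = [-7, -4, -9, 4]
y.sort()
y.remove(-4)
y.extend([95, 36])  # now [-9, -7, 4, 95, 36]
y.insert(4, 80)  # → [-9, -7, 4, 95, 80, 36]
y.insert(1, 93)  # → [-9, 93, -7, 4, 95, 80, 36]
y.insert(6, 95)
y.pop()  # 36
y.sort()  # [-9, -7, 4, 80, 93, 95, 95]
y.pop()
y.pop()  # 95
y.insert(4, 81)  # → [-9, -7, 4, 80, 81, 93]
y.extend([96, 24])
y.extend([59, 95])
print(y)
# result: [-9, -7, 4, 80, 81, 93, 96, 24, 59, 95]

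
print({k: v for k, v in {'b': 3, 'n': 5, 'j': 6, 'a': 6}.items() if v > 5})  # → {'j': 6, 'a': 6}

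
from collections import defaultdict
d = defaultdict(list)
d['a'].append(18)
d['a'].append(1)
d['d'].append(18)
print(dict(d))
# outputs {'a': [18, 1], 'd': [18]}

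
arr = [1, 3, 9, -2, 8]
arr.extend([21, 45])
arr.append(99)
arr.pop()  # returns 99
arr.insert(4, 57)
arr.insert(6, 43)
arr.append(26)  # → [1, 3, 9, -2, 57, 8, 43, 21, 45, 26]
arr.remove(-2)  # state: [1, 3, 9, 57, 8, 43, 21, 45, 26]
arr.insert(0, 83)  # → [83, 1, 3, 9, 57, 8, 43, 21, 45, 26]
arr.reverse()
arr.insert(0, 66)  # [66, 26, 45, 21, 43, 8, 57, 9, 3, 1, 83]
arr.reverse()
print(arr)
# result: [83, 1, 3, 9, 57, 8, 43, 21, 45, 26, 66]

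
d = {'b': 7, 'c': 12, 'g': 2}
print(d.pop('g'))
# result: 2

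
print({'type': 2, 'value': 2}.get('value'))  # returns 2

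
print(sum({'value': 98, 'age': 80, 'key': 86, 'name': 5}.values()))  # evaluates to 269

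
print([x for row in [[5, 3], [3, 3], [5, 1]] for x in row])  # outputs [5, 3, 3, 3, 5, 1]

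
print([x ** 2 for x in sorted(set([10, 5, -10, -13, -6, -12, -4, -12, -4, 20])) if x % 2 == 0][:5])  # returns [144, 100, 36, 16, 100]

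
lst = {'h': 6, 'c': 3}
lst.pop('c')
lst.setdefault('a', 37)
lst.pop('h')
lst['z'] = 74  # {'a': 37, 'z': 74}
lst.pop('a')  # 37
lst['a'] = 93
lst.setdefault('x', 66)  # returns 66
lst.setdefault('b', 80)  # 80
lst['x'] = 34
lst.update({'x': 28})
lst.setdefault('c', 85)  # 85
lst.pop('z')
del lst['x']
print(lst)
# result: {'a': 93, 'b': 80, 'c': 85}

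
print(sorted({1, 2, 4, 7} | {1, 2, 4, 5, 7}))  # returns [1, 2, 4, 5, 7]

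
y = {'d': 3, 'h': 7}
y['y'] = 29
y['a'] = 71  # {'d': 3, 'h': 7, 'y': 29, 'a': 71}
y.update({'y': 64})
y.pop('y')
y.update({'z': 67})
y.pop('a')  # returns 71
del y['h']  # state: {'d': 3, 'z': 67}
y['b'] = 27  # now {'d': 3, 'z': 67, 'b': 27}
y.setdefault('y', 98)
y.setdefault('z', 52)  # 67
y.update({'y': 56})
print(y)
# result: {'d': 3, 'z': 67, 'b': 27, 'y': 56}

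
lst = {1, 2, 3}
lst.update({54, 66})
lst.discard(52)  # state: {1, 2, 3, 54, 66}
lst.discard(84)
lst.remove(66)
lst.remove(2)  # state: {1, 3, 54}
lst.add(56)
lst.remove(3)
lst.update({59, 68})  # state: {1, 54, 56, 59, 68}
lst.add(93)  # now {1, 54, 56, 59, 68, 93}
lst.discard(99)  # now {1, 54, 56, 59, 68, 93}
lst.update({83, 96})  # {1, 54, 56, 59, 68, 83, 93, 96}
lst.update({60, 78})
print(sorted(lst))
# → [1, 54, 56, 59, 60, 68, 78, 83, 93, 96]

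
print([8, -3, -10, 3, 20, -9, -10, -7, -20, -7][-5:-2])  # [-9, -10, -7]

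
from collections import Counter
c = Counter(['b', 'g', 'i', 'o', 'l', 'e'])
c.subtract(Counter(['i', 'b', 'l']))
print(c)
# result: Counter({'g': 1, 'o': 1, 'e': 1, 'b': 0, 'i': 0, 'l': 0})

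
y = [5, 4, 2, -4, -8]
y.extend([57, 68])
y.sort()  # [-8, -4, 2, 4, 5, 57, 68]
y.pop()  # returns 68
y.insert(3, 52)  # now [-8, -4, 2, 52, 4, 5, 57]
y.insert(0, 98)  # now [98, -8, -4, 2, 52, 4, 5, 57]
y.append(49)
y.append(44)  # [98, -8, -4, 2, 52, 4, 5, 57, 49, 44]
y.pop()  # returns 44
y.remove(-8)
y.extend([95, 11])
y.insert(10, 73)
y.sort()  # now [-4, 2, 4, 5, 11, 49, 52, 57, 73, 95, 98]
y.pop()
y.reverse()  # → [95, 73, 57, 52, 49, 11, 5, 4, 2, -4]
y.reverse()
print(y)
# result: [-4, 2, 4, 5, 11, 49, 52, 57, 73, 95]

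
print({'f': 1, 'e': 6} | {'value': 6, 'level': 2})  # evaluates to {'f': 1, 'e': 6, 'value': 6, 'level': 2}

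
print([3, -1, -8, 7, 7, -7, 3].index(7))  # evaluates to 3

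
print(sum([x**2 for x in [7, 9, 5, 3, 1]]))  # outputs 165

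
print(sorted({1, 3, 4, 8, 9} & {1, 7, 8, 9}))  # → [1, 8, 9]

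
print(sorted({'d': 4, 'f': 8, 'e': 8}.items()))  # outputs [('d', 4), ('e', 8), ('f', 8)]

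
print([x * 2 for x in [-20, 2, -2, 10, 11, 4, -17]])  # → [-40, 4, -4, 20, 22, 8, -34]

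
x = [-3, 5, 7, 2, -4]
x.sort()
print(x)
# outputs [-4, -3, 2, 5, 7]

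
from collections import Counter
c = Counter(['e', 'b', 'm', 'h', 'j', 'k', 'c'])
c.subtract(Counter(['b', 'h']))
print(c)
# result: Counter({'e': 1, 'm': 1, 'j': 1, 'k': 1, 'c': 1, 'b': 0, 'h': 0})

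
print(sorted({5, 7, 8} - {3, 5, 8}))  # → [7]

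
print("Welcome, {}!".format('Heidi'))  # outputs Welcome, Heidi!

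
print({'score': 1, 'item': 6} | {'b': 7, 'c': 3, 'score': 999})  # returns {'score': 999, 'item': 6, 'b': 7, 'c': 3}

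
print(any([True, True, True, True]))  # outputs True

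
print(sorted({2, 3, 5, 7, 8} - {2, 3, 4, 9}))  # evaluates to [5, 7, 8]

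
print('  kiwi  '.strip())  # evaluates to kiwi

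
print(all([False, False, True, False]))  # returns False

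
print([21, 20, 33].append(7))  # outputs None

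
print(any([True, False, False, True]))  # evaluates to True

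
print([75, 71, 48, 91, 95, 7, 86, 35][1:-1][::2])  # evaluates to [71, 91, 7]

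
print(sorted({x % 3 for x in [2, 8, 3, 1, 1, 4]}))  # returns [0, 1, 2]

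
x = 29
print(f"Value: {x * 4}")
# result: Value: 116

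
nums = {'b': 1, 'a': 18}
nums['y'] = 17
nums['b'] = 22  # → {'b': 22, 'a': 18, 'y': 17}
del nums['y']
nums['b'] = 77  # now {'b': 77, 'a': 18}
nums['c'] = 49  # {'b': 77, 'a': 18, 'c': 49}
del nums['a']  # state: {'b': 77, 'c': 49}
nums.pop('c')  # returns 49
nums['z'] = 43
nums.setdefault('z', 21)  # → 43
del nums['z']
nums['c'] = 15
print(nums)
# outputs {'b': 77, 'c': 15}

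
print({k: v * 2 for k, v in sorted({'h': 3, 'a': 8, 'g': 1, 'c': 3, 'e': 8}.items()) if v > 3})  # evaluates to {'a': 16, 'e': 16}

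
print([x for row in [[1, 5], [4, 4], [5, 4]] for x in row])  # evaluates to [1, 5, 4, 4, 5, 4]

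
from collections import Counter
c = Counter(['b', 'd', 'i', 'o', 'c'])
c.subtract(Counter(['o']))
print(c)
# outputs Counter({'b': 1, 'd': 1, 'i': 1, 'c': 1, 'o': 0})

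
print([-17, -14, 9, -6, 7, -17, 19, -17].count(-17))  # 3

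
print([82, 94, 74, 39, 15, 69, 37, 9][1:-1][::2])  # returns [94, 39, 69]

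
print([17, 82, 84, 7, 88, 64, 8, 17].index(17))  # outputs 0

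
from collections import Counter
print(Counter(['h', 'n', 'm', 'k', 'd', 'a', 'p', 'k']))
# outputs Counter({'k': 2, 'h': 1, 'n': 1, 'm': 1, 'd': 1, 'a': 1, 'p': 1})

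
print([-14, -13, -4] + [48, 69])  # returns [-14, -13, -4, 48, 69]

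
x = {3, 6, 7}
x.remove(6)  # {3, 7}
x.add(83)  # {3, 7, 83}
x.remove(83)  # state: {3, 7}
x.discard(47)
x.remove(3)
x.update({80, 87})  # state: {7, 80, 87}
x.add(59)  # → {7, 59, 80, 87}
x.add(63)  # {7, 59, 63, 80, 87}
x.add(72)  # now {7, 59, 63, 72, 80, 87}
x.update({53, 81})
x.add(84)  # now {7, 53, 59, 63, 72, 80, 81, 84, 87}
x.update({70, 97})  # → {7, 53, 59, 63, 70, 72, 80, 81, 84, 87, 97}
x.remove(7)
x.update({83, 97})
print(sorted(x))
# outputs [53, 59, 63, 70, 72, 80, 81, 83, 84, 87, 97]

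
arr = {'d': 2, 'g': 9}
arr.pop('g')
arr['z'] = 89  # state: {'d': 2, 'z': 89}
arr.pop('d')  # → 2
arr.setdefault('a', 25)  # 25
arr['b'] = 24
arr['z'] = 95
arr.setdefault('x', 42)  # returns 42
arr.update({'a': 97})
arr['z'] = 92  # {'z': 92, 'a': 97, 'b': 24, 'x': 42}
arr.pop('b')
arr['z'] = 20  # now {'z': 20, 'a': 97, 'x': 42}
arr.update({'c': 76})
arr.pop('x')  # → 42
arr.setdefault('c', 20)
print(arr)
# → {'z': 20, 'a': 97, 'c': 76}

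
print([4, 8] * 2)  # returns [4, 8, 4, 8]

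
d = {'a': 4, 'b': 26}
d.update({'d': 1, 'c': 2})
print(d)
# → {'a': 4, 'b': 26, 'd': 1, 'c': 2}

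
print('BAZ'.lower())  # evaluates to baz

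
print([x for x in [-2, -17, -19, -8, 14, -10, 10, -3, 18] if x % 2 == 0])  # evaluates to [-2, -8, 14, -10, 10, 18]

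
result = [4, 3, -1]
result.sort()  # [-1, 3, 4]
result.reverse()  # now [4, 3, -1]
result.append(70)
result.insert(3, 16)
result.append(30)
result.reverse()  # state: [30, 70, 16, -1, 3, 4]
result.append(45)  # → [30, 70, 16, -1, 3, 4, 45]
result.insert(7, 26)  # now [30, 70, 16, -1, 3, 4, 45, 26]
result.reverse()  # [26, 45, 4, 3, -1, 16, 70, 30]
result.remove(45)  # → [26, 4, 3, -1, 16, 70, 30]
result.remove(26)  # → [4, 3, -1, 16, 70, 30]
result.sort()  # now [-1, 3, 4, 16, 30, 70]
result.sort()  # [-1, 3, 4, 16, 30, 70]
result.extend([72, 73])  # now [-1, 3, 4, 16, 30, 70, 72, 73]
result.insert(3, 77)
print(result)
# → [-1, 3, 4, 77, 16, 30, 70, 72, 73]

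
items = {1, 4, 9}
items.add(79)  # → {1, 4, 9, 79}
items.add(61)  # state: {1, 4, 9, 61, 79}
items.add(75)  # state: {1, 4, 9, 61, 75, 79}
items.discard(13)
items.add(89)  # {1, 4, 9, 61, 75, 79, 89}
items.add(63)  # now {1, 4, 9, 61, 63, 75, 79, 89}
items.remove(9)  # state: {1, 4, 61, 63, 75, 79, 89}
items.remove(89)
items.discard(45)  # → {1, 4, 61, 63, 75, 79}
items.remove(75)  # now {1, 4, 61, 63, 79}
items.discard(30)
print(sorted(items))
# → [1, 4, 61, 63, 79]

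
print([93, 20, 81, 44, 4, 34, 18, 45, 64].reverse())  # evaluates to None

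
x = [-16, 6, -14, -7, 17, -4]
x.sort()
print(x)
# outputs [-16, -14, -7, -4, 6, 17]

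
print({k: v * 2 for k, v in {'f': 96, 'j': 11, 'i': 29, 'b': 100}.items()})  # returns {'f': 192, 'j': 22, 'i': 58, 'b': 200}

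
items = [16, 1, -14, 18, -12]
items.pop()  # -12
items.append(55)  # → [16, 1, -14, 18, 55]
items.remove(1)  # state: [16, -14, 18, 55]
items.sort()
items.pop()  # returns 55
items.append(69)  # [-14, 16, 18, 69]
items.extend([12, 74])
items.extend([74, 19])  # [-14, 16, 18, 69, 12, 74, 74, 19]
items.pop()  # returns 19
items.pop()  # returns 74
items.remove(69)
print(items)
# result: [-14, 16, 18, 12, 74]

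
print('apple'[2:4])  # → pl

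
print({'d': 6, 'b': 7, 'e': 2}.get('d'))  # 6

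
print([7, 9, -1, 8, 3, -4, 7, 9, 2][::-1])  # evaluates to [2, 9, 7, -4, 3, 8, -1, 9, 7]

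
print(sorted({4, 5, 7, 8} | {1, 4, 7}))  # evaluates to [1, 4, 5, 7, 8]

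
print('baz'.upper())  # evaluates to BAZ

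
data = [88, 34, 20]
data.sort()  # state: [20, 34, 88]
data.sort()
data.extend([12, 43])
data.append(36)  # [20, 34, 88, 12, 43, 36]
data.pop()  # 36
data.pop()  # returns 43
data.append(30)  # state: [20, 34, 88, 12, 30]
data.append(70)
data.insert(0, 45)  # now [45, 20, 34, 88, 12, 30, 70]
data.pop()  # 70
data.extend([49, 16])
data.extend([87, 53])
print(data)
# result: [45, 20, 34, 88, 12, 30, 49, 16, 87, 53]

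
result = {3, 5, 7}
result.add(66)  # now {3, 5, 7, 66}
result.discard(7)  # {3, 5, 66}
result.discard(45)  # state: {3, 5, 66}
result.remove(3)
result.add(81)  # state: {5, 66, 81}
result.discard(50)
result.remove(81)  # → {5, 66}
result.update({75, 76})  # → {5, 66, 75, 76}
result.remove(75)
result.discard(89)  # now {5, 66, 76}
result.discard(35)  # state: {5, 66, 76}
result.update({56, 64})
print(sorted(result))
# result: [5, 56, 64, 66, 76]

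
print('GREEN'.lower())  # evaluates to green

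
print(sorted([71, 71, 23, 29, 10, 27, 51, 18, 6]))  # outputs [6, 10, 18, 23, 27, 29, 51, 71, 71]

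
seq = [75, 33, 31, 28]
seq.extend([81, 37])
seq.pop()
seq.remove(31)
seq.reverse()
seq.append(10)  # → [81, 28, 33, 75, 10]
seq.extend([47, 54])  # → [81, 28, 33, 75, 10, 47, 54]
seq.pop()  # 54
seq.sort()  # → [10, 28, 33, 47, 75, 81]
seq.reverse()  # [81, 75, 47, 33, 28, 10]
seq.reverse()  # [10, 28, 33, 47, 75, 81]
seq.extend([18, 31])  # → [10, 28, 33, 47, 75, 81, 18, 31]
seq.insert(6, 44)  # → [10, 28, 33, 47, 75, 81, 44, 18, 31]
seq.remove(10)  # [28, 33, 47, 75, 81, 44, 18, 31]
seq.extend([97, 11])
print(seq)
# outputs [28, 33, 47, 75, 81, 44, 18, 31, 97, 11]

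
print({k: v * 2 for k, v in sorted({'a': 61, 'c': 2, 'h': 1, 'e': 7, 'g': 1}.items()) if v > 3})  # {'a': 122, 'e': 14}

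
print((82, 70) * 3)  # (82, 70, 82, 70, 82, 70)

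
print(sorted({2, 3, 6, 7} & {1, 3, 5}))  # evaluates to [3]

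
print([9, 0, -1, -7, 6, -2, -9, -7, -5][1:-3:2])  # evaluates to [0, -7, -2]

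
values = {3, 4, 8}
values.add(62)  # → {3, 4, 8, 62}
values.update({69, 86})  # {3, 4, 8, 62, 69, 86}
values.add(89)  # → {3, 4, 8, 62, 69, 86, 89}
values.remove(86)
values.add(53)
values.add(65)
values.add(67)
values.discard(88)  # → {3, 4, 8, 53, 62, 65, 67, 69, 89}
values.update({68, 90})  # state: {3, 4, 8, 53, 62, 65, 67, 68, 69, 89, 90}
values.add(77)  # {3, 4, 8, 53, 62, 65, 67, 68, 69, 77, 89, 90}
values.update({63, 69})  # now {3, 4, 8, 53, 62, 63, 65, 67, 68, 69, 77, 89, 90}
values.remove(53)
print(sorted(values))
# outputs [3, 4, 8, 62, 63, 65, 67, 68, 69, 77, 89, 90]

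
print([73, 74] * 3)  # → [73, 74, 73, 74, 73, 74]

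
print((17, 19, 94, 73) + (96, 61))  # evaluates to (17, 19, 94, 73, 96, 61)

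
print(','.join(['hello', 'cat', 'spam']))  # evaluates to hello,cat,spam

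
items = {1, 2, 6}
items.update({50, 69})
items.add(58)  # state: {1, 2, 6, 50, 58, 69}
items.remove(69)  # {1, 2, 6, 50, 58}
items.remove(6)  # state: {1, 2, 50, 58}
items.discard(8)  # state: {1, 2, 50, 58}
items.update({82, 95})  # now {1, 2, 50, 58, 82, 95}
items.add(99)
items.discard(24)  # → {1, 2, 50, 58, 82, 95, 99}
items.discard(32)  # {1, 2, 50, 58, 82, 95, 99}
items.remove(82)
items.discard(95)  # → {1, 2, 50, 58, 99}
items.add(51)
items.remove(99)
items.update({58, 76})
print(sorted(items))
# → [1, 2, 50, 51, 58, 76]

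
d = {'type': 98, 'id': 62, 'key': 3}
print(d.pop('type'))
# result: 98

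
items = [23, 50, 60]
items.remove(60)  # [23, 50]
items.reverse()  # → [50, 23]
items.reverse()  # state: [23, 50]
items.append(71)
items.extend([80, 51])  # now [23, 50, 71, 80, 51]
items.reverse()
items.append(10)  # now [51, 80, 71, 50, 23, 10]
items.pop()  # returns 10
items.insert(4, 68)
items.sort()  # [23, 50, 51, 68, 71, 80]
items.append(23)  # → [23, 50, 51, 68, 71, 80, 23]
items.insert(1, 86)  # [23, 86, 50, 51, 68, 71, 80, 23]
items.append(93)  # [23, 86, 50, 51, 68, 71, 80, 23, 93]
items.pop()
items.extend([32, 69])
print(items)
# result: [23, 86, 50, 51, 68, 71, 80, 23, 32, 69]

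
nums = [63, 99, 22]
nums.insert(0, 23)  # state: [23, 63, 99, 22]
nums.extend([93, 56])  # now [23, 63, 99, 22, 93, 56]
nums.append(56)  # [23, 63, 99, 22, 93, 56, 56]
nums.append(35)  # [23, 63, 99, 22, 93, 56, 56, 35]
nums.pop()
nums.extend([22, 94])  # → [23, 63, 99, 22, 93, 56, 56, 22, 94]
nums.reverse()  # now [94, 22, 56, 56, 93, 22, 99, 63, 23]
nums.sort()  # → [22, 22, 23, 56, 56, 63, 93, 94, 99]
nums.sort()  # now [22, 22, 23, 56, 56, 63, 93, 94, 99]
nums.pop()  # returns 99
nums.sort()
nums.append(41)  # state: [22, 22, 23, 56, 56, 63, 93, 94, 41]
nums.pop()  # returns 41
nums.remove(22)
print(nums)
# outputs [22, 23, 56, 56, 63, 93, 94]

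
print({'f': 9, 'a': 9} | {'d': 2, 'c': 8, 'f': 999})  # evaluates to {'f': 999, 'a': 9, 'd': 2, 'c': 8}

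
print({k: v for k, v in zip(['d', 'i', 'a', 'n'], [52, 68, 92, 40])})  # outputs {'d': 52, 'i': 68, 'a': 92, 'n': 40}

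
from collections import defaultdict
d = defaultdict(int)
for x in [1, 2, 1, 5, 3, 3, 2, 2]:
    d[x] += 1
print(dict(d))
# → {1: 2, 2: 3, 5: 1, 3: 2}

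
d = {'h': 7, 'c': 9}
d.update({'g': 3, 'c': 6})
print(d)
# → {'h': 7, 'c': 6, 'g': 3}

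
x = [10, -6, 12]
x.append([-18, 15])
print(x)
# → [10, -6, 12, [-18, 15]]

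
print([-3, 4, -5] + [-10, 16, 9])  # [-3, 4, -5, -10, 16, 9]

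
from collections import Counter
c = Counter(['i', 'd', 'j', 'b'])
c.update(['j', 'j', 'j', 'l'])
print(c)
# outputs Counter({'j': 4, 'i': 1, 'd': 1, 'b': 1, 'l': 1})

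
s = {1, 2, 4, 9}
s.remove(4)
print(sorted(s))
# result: [1, 2, 9]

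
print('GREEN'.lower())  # green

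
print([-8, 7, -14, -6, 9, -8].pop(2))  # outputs -14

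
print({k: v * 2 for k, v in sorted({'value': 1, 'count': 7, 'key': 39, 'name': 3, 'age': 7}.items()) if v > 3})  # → {'age': 14, 'count': 14, 'key': 78}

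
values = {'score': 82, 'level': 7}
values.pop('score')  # 82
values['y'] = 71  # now {'level': 7, 'y': 71}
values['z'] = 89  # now {'level': 7, 'y': 71, 'z': 89}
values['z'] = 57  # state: {'level': 7, 'y': 71, 'z': 57}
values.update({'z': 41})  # {'level': 7, 'y': 71, 'z': 41}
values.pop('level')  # 7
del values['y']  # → {'z': 41}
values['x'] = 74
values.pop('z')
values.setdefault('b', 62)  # 62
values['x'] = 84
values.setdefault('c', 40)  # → 40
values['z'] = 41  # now {'x': 84, 'b': 62, 'c': 40, 'z': 41}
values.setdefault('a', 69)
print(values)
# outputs {'x': 84, 'b': 62, 'c': 40, 'z': 41, 'a': 69}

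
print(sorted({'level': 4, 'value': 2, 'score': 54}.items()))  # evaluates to [('level', 4), ('score', 54), ('value', 2)]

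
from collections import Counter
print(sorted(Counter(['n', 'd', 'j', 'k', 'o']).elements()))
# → ['d', 'j', 'k', 'n', 'o']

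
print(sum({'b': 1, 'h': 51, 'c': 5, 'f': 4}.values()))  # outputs 61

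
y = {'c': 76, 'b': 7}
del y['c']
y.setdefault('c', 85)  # 85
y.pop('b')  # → 7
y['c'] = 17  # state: {'c': 17}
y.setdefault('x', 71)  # 71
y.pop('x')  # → 71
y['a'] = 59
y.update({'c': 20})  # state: {'c': 20, 'a': 59}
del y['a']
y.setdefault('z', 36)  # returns 36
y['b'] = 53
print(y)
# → {'c': 20, 'z': 36, 'b': 53}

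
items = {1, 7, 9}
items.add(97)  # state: {1, 7, 9, 97}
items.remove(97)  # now {1, 7, 9}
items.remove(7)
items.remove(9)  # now {1}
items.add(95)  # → {1, 95}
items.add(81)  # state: {1, 81, 95}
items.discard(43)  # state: {1, 81, 95}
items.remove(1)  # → {81, 95}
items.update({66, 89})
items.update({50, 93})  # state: {50, 66, 81, 89, 93, 95}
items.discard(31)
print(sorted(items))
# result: [50, 66, 81, 89, 93, 95]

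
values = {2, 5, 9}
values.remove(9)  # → {2, 5}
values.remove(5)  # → {2}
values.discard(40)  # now {2}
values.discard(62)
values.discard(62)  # {2}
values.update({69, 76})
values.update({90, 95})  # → {2, 69, 76, 90, 95}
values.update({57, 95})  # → {2, 57, 69, 76, 90, 95}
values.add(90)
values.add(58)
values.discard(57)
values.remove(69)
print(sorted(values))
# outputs [2, 58, 76, 90, 95]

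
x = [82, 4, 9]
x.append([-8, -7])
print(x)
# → [82, 4, 9, [-8, -7]]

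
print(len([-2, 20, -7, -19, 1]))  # 5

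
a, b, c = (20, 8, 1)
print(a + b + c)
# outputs 29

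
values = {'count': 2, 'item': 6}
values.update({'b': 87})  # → {'count': 2, 'item': 6, 'b': 87}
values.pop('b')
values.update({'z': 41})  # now {'count': 2, 'item': 6, 'z': 41}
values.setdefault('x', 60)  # 60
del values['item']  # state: {'count': 2, 'z': 41, 'x': 60}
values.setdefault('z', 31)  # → 41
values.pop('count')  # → 2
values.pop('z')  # 41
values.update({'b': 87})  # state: {'x': 60, 'b': 87}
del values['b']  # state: {'x': 60}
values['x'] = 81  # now {'x': 81}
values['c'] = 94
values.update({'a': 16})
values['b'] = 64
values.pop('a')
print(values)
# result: {'x': 81, 'c': 94, 'b': 64}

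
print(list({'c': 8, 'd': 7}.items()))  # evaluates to [('c', 8), ('d', 7)]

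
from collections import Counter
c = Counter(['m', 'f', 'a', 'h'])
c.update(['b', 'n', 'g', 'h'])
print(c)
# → Counter({'h': 2, 'm': 1, 'f': 1, 'a': 1, 'b': 1, 'n': 1, 'g': 1})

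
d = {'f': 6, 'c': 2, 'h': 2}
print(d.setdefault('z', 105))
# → 105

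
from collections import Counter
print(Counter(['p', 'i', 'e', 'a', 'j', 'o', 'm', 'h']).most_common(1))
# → [('p', 1)]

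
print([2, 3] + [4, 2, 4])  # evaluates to [2, 3, 4, 2, 4]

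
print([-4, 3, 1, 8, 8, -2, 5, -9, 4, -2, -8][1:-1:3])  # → [3, 8, -9]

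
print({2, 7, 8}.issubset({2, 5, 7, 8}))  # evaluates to True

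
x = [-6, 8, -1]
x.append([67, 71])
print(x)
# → [-6, 8, -1, [67, 71]]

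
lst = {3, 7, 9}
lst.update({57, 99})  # {3, 7, 9, 57, 99}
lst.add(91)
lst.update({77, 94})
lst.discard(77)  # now {3, 7, 9, 57, 91, 94, 99}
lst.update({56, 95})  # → {3, 7, 9, 56, 57, 91, 94, 95, 99}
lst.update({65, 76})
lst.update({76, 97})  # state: {3, 7, 9, 56, 57, 65, 76, 91, 94, 95, 97, 99}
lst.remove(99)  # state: {3, 7, 9, 56, 57, 65, 76, 91, 94, 95, 97}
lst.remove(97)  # {3, 7, 9, 56, 57, 65, 76, 91, 94, 95}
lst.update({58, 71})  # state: {3, 7, 9, 56, 57, 58, 65, 71, 76, 91, 94, 95}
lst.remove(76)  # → {3, 7, 9, 56, 57, 58, 65, 71, 91, 94, 95}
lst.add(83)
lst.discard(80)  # {3, 7, 9, 56, 57, 58, 65, 71, 83, 91, 94, 95}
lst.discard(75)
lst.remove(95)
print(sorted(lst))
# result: [3, 7, 9, 56, 57, 58, 65, 71, 83, 91, 94]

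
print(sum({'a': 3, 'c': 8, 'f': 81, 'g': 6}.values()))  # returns 98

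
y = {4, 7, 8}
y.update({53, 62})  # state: {4, 7, 8, 53, 62}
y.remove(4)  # {7, 8, 53, 62}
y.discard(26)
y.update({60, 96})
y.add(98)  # {7, 8, 53, 60, 62, 96, 98}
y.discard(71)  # {7, 8, 53, 60, 62, 96, 98}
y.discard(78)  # {7, 8, 53, 60, 62, 96, 98}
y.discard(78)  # {7, 8, 53, 60, 62, 96, 98}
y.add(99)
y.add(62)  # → {7, 8, 53, 60, 62, 96, 98, 99}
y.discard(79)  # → {7, 8, 53, 60, 62, 96, 98, 99}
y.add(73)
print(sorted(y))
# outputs [7, 8, 53, 60, 62, 73, 96, 98, 99]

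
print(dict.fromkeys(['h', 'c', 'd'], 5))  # {'h': 5, 'c': 5, 'd': 5}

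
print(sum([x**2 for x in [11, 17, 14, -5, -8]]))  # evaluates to 695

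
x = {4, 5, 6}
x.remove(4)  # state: {5, 6}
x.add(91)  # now {5, 6, 91}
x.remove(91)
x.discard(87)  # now {5, 6}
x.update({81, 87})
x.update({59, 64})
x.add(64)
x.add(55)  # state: {5, 6, 55, 59, 64, 81, 87}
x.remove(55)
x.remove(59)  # {5, 6, 64, 81, 87}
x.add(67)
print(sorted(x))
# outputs [5, 6, 64, 67, 81, 87]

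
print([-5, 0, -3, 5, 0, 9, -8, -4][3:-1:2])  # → [5, 9]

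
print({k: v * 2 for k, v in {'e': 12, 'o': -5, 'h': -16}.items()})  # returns {'e': 24, 'o': -10, 'h': -32}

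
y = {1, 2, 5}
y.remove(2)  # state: {1, 5}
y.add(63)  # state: {1, 5, 63}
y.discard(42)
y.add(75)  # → {1, 5, 63, 75}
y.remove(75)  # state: {1, 5, 63}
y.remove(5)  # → {1, 63}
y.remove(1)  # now {63}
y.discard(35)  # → {63}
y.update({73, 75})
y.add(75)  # {63, 73, 75}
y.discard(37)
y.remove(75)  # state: {63, 73}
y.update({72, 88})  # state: {63, 72, 73, 88}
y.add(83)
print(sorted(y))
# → [63, 72, 73, 83, 88]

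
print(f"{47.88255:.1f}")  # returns 47.9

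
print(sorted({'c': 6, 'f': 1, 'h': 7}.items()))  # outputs [('c', 6), ('f', 1), ('h', 7)]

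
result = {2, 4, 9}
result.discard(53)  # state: {2, 4, 9}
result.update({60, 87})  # {2, 4, 9, 60, 87}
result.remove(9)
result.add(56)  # {2, 4, 56, 60, 87}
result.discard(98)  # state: {2, 4, 56, 60, 87}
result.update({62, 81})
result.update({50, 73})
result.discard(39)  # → {2, 4, 50, 56, 60, 62, 73, 81, 87}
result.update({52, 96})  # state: {2, 4, 50, 52, 56, 60, 62, 73, 81, 87, 96}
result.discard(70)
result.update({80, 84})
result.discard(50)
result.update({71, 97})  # {2, 4, 52, 56, 60, 62, 71, 73, 80, 81, 84, 87, 96, 97}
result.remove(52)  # {2, 4, 56, 60, 62, 71, 73, 80, 81, 84, 87, 96, 97}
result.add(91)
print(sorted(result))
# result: [2, 4, 56, 60, 62, 71, 73, 80, 81, 84, 87, 91, 96, 97]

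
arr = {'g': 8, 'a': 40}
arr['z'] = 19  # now {'g': 8, 'a': 40, 'z': 19}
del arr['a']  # {'g': 8, 'z': 19}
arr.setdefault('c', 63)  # 63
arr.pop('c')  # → 63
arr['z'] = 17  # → {'g': 8, 'z': 17}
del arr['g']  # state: {'z': 17}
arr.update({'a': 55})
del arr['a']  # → {'z': 17}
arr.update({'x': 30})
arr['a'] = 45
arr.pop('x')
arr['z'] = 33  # {'z': 33, 'a': 45}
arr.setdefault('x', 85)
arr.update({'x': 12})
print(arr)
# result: {'z': 33, 'a': 45, 'x': 12}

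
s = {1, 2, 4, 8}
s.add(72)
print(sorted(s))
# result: [1, 2, 4, 8, 72]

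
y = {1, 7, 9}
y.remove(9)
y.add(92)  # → {1, 7, 92}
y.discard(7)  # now {1, 92}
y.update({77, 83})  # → {1, 77, 83, 92}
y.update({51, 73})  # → {1, 51, 73, 77, 83, 92}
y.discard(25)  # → {1, 51, 73, 77, 83, 92}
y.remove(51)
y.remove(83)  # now {1, 73, 77, 92}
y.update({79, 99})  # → {1, 73, 77, 79, 92, 99}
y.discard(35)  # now {1, 73, 77, 79, 92, 99}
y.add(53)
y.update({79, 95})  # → {1, 53, 73, 77, 79, 92, 95, 99}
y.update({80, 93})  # {1, 53, 73, 77, 79, 80, 92, 93, 95, 99}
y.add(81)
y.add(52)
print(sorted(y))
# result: [1, 52, 53, 73, 77, 79, 80, 81, 92, 93, 95, 99]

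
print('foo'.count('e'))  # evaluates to 0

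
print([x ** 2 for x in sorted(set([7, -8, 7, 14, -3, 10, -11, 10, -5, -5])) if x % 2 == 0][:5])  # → [64, 100, 196]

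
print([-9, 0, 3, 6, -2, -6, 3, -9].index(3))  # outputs 2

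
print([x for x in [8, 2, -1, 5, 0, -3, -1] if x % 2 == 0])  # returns [8, 2, 0]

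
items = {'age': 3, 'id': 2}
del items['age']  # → {'id': 2}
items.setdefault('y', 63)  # 63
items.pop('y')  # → 63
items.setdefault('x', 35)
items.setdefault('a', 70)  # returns 70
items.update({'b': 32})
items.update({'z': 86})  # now {'id': 2, 'x': 35, 'a': 70, 'b': 32, 'z': 86}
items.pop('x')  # 35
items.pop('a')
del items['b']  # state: {'id': 2, 'z': 86}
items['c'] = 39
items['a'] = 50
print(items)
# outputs {'id': 2, 'z': 86, 'c': 39, 'a': 50}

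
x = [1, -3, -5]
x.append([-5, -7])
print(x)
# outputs [1, -3, -5, [-5, -7]]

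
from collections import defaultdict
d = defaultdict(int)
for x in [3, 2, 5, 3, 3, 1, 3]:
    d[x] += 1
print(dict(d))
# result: {3: 4, 2: 1, 5: 1, 1: 1}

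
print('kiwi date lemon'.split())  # ['kiwi', 'date', 'lemon']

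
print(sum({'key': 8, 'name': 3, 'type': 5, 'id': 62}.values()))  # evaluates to 78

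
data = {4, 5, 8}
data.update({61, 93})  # {4, 5, 8, 61, 93}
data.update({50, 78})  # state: {4, 5, 8, 50, 61, 78, 93}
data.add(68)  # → {4, 5, 8, 50, 61, 68, 78, 93}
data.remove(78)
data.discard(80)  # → {4, 5, 8, 50, 61, 68, 93}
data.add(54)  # {4, 5, 8, 50, 54, 61, 68, 93}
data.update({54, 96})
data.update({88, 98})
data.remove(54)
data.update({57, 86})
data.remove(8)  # {4, 5, 50, 57, 61, 68, 86, 88, 93, 96, 98}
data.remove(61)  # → {4, 5, 50, 57, 68, 86, 88, 93, 96, 98}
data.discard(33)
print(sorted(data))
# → [4, 5, 50, 57, 68, 86, 88, 93, 96, 98]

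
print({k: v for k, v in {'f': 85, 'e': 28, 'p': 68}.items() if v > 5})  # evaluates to {'f': 85, 'e': 28, 'p': 68}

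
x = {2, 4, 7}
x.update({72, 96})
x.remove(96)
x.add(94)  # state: {2, 4, 7, 72, 94}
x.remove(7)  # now {2, 4, 72, 94}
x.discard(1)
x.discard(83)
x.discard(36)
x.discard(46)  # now {2, 4, 72, 94}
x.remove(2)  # {4, 72, 94}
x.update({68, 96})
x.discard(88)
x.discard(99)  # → {4, 68, 72, 94, 96}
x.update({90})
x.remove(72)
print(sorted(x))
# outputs [4, 68, 90, 94, 96]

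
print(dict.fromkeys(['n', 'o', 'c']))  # {'n': None, 'o': None, 'c': None}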